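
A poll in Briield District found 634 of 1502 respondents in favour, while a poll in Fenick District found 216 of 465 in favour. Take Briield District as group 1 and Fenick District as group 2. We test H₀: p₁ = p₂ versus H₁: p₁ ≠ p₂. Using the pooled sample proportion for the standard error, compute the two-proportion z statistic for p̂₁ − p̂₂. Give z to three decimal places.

z = -1.613

p̂₁ = 634/1502 = 0.422104, p̂₂ = 216/465 = 0.464516.
Pooled p̂ = (634+216)/(1502+465) = 850/1967 = 0.432130.
SE = √(0.245394 × 0.00281632) = 0.026289.
z = (0.422104 − 0.464516)/0.026289 = -0.042412/0.026289 = -1.613.
p-value = 2·P(Z > 1.613) ≈ 0.1067.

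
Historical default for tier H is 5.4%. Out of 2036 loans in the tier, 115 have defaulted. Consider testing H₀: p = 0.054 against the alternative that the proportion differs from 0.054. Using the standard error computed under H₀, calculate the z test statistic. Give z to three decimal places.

z = 0.496

p̂ = 115/2036 ≈ 0.056483.
Under H₀, SE = √(0.054·0.946/2036) = √(2.50904e-05) = 0.005009.
z = (0.056483 − 0.054)/0.005009 = 0.002483/0.005009 = 0.496.
Two-sided p-value ≈ 2·Φ(−0.496) = 0.6201.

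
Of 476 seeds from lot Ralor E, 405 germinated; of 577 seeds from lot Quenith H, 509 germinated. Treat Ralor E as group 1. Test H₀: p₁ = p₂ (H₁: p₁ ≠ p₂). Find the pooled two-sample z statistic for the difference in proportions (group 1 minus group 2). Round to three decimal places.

z = -1.494

p̂₁ = 405/476 = 0.85084, p̂₂ = 509/577 = 0.88215.
Pooled p̂ = (405+509)/(476+577) = 914/1053 = 0.86800.
SE = √(p̂(1−p̂)(1/n₁+1/n₂)) = √(0.86800·0.13200·0.00383394) = √(0.000439289) = 0.02096.
z = (0.85084 − 0.88215)/0.02096 = -0.03131/0.02096 = -1.494.
Two-sided p-value ≈ 2·Φ(−1.494) = 0.1352.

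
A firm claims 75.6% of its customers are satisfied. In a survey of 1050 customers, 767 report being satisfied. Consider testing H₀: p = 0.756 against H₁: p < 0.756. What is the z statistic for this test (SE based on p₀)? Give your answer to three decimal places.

z = -1.926

p̂ = 767/1050 = 0.73048.
SE = √(p₀(1−p₀)/n) = √(0.18446/1050) = 0.01325.
z = (0.73048 − 0.756)/0.01325 = -0.02552/0.01325 = -1.926.
p-value = P(Z < -1.926) ≈ 0.0271.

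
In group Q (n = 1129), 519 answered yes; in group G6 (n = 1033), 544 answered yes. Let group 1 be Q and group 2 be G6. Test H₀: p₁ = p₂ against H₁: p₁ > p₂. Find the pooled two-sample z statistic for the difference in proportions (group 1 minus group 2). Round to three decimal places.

z = -3.109

p̂₁ = 519/1129 ≈ 0.459699, p̂₂ = 544/1033 ≈ 0.526621.
Pooled p̂ = (519+544)/(1129+1033) = 1063/2162 = 0.491674.
SE = √(p̂(1−p̂)(1/n₁+1/n₂)) = √(0.491674·0.508326·0.00185379) = √(0.00046332) = 0.021525.
z = (0.459699 − 0.526621)/0.021525 = -0.066922/0.021525 = -3.109.
p-value = P(Z > -3.109) ≈ 0.9991.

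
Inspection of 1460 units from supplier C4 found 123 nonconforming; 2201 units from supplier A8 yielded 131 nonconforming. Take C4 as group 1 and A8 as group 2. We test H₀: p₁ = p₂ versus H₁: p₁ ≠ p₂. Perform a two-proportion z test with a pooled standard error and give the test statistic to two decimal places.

z = 2.88

p̂₁ = 123/1460 = 0.08425, p̂₂ = 131/2201 = 0.05952.
Pooled p̂ = (123+131)/(1460+2201) = 254/3661 = 0.06938.
SE = √(0.0645664 × 0.00113927) = 0.00858.
z = (0.08425 − 0.05952)/0.00858 = 0.02473/0.00858 = 2.88.
Two-sided p-value ≈ 2·Φ(−2.883) = 0.0039.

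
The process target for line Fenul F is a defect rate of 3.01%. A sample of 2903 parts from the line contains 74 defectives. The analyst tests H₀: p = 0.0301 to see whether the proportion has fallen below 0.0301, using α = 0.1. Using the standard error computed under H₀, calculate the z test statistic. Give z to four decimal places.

p̂ = 74/2903 = 0.0254909.
Under H₀, SE = √(0.0301·0.9699/2903) = √(1.00565e-05) = 0.0031712.
z = (0.0254909 − 0.0301)/0.0031712 = -0.0046091/0.0031712 = -1.4534.
p-value = P(Z < -1.453) ≈ 0.0731. With α = 0.1, reject H₀.

z = -1.4534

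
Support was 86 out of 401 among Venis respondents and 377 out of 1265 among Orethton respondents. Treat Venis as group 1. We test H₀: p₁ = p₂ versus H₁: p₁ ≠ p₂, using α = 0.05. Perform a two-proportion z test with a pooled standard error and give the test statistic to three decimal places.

p̂₁ = 86/401 = 0.21446, p̂₂ = 377/1265 = 0.29802.
Pooled p̂ = (86+377)/(401+1265) = 463/1666 = 0.27791.
SE = √(0.200677 × 0.00328428) = 0.02567.
z = (0.21446 − 0.29802)/0.02567 = -0.08356/0.02567 = -3.255.
p-value = 2·P(Z > 3.255) ≈ 0.0011, so at α = 0.05 we reject H₀.

z = -3.255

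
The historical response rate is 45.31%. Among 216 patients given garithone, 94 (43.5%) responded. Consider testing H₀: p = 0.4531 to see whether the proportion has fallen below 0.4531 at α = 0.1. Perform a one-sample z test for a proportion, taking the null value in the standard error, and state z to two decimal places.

z = -0.53

p̂ = 94/216 = 0.4352.
Under H₀, SE = √(0.4531·0.5469/216) = √(0.00114722) = 0.0339.
z = (0.4352 − 0.4531)/0.0339 = -0.0179/0.0339 = -0.53.
p-value = P(Z < -0.529) ≈ 0.2984, so at α = 0.1 we fail to reject H₀.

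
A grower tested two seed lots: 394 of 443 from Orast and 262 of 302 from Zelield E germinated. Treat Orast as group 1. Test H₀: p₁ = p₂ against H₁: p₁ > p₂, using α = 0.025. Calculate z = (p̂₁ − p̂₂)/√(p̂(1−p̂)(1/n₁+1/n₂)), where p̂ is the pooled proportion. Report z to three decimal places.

p̂₁ = 394/443 ≈ 0.88939, p̂₂ = 262/302 ≈ 0.86755.
Pooled p̂ = (394+262)/(443+302) = 656/745 = 0.88054.
SE = √(0.105192 × 0.00556859) = 0.02420.
z = (0.88939 − 0.86755)/0.02420 = 0.02184/0.02420 = 0.902.
p-value = P(Z > 0.902) ≈ 0.1834. With α = 0.025, fail to reject H₀.

z = 0.902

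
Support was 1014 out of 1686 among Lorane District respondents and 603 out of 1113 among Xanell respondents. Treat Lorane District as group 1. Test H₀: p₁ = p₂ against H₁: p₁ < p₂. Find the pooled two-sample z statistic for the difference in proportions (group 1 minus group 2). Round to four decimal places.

p̂₁ = 1014/1686 ≈ 0.601423, p̂₂ = 603/1113 ≈ 0.541779.
Pooled p̂ = (1014+603)/(1686+1113) = 1617/2799 = 0.577706.
SE = √(0.243962 × 0.00149159) = 0.019076.
z = (0.601423 − 0.541779)/0.019076 = 0.059644/0.019076 = 3.1267.
p-value = P(Z < 3.127) ≈ 0.9991.

z = 3.1267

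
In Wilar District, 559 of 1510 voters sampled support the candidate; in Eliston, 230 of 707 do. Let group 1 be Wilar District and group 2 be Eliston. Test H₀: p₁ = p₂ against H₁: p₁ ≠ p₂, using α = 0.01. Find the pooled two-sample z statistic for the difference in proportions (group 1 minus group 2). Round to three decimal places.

p̂₁ = 559/1510 = 0.37020, p̂₂ = 230/707 = 0.32532.
Pooled p̂ = (559+230)/(1510+707) = 789/2217 = 0.35589.
SE = √(0.229231 × 0.00207668) = 0.02182.
z = (0.37020 − 0.32532)/0.02182 = 0.04488/0.02182 = 2.057.
Two-sided p-value ≈ 2·Φ(−2.057) = 0.0397, so at α = 0.01 we fail to reject H₀.

z = 2.057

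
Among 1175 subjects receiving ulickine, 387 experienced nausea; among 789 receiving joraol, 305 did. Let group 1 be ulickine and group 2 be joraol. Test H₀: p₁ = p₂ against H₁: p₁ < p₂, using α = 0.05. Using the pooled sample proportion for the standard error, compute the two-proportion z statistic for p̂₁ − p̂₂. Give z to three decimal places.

p̂₁ = 387/1175 = 0.32936, p̂₂ = 305/789 = 0.38657.
Pooled p̂ = (387+305)/(1175+789) = 692/1964 = 0.35234.
SE = √(p̂(1−p̂)(1/n₁+1/n₂)) = √(0.35234·0.64766·0.00211849) = √(0.000483434) = 0.02199.
z = (0.32936 − 0.38657)/0.02199 = -0.05721/0.02199 = -2.602.
p-value = P(Z < -2.602) ≈ 0.0046, so at α = 0.05 we reject H₀.

z = -2.602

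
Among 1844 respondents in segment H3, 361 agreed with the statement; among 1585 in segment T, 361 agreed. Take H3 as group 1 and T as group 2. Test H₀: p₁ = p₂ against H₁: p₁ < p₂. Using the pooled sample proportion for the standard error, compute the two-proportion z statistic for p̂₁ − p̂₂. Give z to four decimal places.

p̂₁ = 361/1844 = 0.1957701, p̂₂ = 361/1585 = 0.2277603.
Pooled p̂ = (361+361)/(1844+1585) = 722/3429 = 0.2105570.
SE = √(0.166223 × 0.00117321) = 0.0139648.
z = (0.1957701 − 0.2277603)/0.0139648 = -0.0319902/0.0139648 = -2.2908.

z = -2.2908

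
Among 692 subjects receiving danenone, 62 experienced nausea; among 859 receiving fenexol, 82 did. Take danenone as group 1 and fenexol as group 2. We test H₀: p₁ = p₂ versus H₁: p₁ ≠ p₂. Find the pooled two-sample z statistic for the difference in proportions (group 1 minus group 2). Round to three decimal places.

z = -0.396

p̂₁ = 62/692 = 0.089595, p̂₂ = 82/859 = 0.095460.
Pooled p̂ = (62+82)/(692+859) = 144/1551 = 0.092843.
SE = √(p̂(1−p̂)(1/n₁+1/n₂)) = √(0.092843·0.907157·0.00260923) = √(0.000219758) = 0.014824.
z = (0.089595 − 0.095460)/0.014824 = -0.005865/0.014824 = -0.396.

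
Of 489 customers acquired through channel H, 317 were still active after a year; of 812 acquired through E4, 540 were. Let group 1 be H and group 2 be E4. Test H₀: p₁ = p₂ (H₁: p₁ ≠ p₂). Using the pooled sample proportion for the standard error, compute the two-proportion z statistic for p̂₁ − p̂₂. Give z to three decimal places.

z = -0.618

p̂₁ = 317/489 = 0.64826, p̂₂ = 540/812 = 0.66502.
Pooled p̂ = (317+540)/(489+812) = 857/1301 = 0.65872.
SE = √(0.224807 × 0.00327652) = 0.02714.
z = (0.64826 − 0.66502)/0.02714 = -0.01676/0.02714 = -0.618.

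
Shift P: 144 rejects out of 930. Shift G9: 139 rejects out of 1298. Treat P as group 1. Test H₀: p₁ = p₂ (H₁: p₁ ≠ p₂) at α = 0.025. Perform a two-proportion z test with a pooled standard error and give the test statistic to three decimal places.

z = 3.338

p̂₁ = 144/930 = 0.154839, p̂₂ = 139/1298 = 0.107088.
Pooled p̂ = (144+139)/(930+1298) = 283/2228 = 0.127020.
SE = √(0.110886 × 0.00184568) = 0.014306.
z = (0.154839 − 0.107088)/0.014306 = 0.047751/0.014306 = 3.338.
p-value = 2·P(Z > 3.338) ≈ 0.0008, so at α = 0.025 we reject H₀.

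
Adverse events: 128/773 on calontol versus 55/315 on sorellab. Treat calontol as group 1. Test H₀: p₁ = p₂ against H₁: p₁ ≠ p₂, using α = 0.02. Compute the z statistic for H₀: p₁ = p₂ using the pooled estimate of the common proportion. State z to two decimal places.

z = -0.36

p̂₁ = 128/773 = 0.1656, p̂₂ = 55/315 = 0.1746.
Pooled p̂ = (128+55)/(773+315) = 183/1088 = 0.1682.
SE = √(0.139908 × 0.00446826) = 0.0250.
z = (0.1656 − 0.1746)/0.0250 = -0.0090/0.0250 = -0.36.
Two-sided p-value ≈ 2·Φ(−0.361) = 0.7184. With α = 0.02, fail to reject H₀.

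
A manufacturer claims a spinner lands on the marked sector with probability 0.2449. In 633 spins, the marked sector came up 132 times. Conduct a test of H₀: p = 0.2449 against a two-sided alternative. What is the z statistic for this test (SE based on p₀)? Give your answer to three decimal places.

p̂ = 132/633 ≈ 0.20853.
SE = √(p₀(1−p₀)/n) = √(0.18492/633) = 0.01709.
z = (0.20853 − 0.2449)/0.01709 = -0.03637/0.01709 = -2.128.

z = -2.128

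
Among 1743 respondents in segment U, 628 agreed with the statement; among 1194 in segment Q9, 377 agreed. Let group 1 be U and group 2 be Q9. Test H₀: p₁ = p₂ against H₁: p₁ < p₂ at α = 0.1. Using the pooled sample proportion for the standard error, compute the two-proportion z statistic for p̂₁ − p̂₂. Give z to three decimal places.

z = 2.500

p̂₁ = 628/1743 ≈ 0.36030, p̂₂ = 377/1194 ≈ 0.31575.
Pooled p̂ = (628+377)/(1743+1194) = 1005/2937 = 0.34219.
SE = √(0.225095 × 0.00141124) = 0.01782.
z = (0.36030 − 0.31575)/0.01782 = 0.04455/0.01782 = 2.500.
p-value = P(Z < 2.500) ≈ 0.9938, so at α = 0.1 we fail to reject H₀.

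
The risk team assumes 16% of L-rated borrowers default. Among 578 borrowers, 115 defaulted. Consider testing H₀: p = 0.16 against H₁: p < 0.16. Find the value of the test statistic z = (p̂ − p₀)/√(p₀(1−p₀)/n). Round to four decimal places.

p̂ = 115/578 ≈ 0.198962.
Standard error under H₀: √(0.16×0.84/578) = 0.015249.
z = (0.198962 − 0.16)/0.015249 = 0.038962/0.015249 = 2.5551.
p-value = P(Z < 2.555) ≈ 0.9947.

z = 2.5551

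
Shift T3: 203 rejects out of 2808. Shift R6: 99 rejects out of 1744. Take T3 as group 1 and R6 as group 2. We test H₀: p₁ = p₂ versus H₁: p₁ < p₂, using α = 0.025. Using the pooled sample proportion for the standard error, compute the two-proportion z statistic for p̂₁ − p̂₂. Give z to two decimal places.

z = 2.05

p̂₁ = 203/2808 ≈ 0.072293, p̂₂ = 99/1744 ≈ 0.056766.
Pooled p̂ = (203+99)/(2808+1744) = 302/4552 = 0.066344.
SE = √(p̂(1−p̂)(1/n₁+1/n₂)) = √(0.066344·0.933656·0.00092952) = √(5.75771e-05) = 0.007588.
z = (0.072293 − 0.056766)/0.007588 = 0.015527/0.007588 = 2.05.
p-value = P(Z < 2.046) ≈ 0.9796. With α = 0.025, fail to reject H₀.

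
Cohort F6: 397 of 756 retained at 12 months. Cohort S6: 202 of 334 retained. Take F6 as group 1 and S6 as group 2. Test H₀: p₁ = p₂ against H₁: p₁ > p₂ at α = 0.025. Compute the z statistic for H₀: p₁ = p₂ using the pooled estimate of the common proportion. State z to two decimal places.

p̂₁ = 397/756 = 0.5251, p̂₂ = 202/334 = 0.6048.
Pooled p̂ = (397+202)/(756+334) = 599/1090 = 0.5495.
SE = √(0.247546 × 0.00431676) = 0.0327.
z = (0.5251 − 0.6048)/0.0327 = -0.0797/0.0327 = -2.44.
p-value = P(Z > -2.437) ≈ 0.9926, so at α = 0.025 we fail to reject H₀.

z = -2.44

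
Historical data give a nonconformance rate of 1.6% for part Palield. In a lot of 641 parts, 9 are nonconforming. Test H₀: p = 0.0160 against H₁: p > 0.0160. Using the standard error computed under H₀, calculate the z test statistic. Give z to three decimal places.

p̂ = 9/641 = 0.01404.
Under H₀, SE = √(0.016·0.984/641) = √(2.45616e-05) = 0.00496.
z = (0.01404 − 0.016)/0.00496 = -0.00196/0.00496 = -0.395.
p-value = P(Z > -0.395) ≈ 0.6537.

z = -0.395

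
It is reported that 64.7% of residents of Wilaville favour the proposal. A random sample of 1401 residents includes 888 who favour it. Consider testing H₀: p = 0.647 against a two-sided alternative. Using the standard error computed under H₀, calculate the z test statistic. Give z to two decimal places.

z = -1.03

p̂ = 888/1401 ≈ 0.6338.
Under H₀, SE = √(0.647·0.353/1401) = √(0.00016302) = 0.0128.
z = (0.6338 − 0.647)/0.0128 = -0.0132/0.0128 = -1.03.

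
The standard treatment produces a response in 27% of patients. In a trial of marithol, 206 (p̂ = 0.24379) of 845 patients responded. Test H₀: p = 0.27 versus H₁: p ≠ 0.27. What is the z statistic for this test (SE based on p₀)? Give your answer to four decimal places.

z = -1.7163

p̂ = 206/845 = 0.243787.
SE = √(p₀(1−p₀)/n) = √(0.1971/845) = 0.015273.
z = (0.243787 − 0.27)/0.015273 = -0.026213/0.015273 = -1.7163.
Two-sided p-value ≈ 2·Φ(−1.716) = 0.0861.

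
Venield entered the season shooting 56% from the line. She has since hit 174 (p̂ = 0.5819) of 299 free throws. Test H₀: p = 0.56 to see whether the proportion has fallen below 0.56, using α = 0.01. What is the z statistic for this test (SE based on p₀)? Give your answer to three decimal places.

z = 0.764

p̂ = 174/299 ≈ 0.58194.
Under H₀, SE = √(0.56·0.44/299) = √(0.00082408) = 0.02871.
z = (0.58194 − 0.56)/0.02871 = 0.02194/0.02871 = 0.764.
p-value = P(Z < 0.764) ≈ 0.7776. With α = 0.01, fail to reject H₀.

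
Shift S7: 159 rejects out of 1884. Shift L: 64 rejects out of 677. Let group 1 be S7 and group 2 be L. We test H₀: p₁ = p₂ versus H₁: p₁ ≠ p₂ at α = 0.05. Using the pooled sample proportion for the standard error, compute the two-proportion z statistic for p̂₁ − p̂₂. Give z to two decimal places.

z = -0.80

p̂₁ = 159/1884 = 0.0844, p̂₂ = 64/677 = 0.0945.
Pooled p̂ = (159+64)/(1884+677) = 223/2561 = 0.0871.
SE = √(p̂(1−p̂)(1/n₁+1/n₂)) = √(0.0871·0.9129·0.00200789) = √(0.000159614) = 0.0126.
z = (0.0844 − 0.0945)/0.0126 = -0.0101/0.0126 = -0.80.
Two-sided p-value ≈ 2·Φ(−0.803) = 0.4222, so at α = 0.05 we fail to reject H₀.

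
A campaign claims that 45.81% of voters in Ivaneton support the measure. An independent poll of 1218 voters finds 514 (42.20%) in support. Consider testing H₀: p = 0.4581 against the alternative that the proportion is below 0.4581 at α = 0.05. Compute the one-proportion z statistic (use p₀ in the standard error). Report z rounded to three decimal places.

p̂ = 514/1218 ≈ 0.42200.
Standard error under H₀: √(0.4581×0.5419/1218) = 0.01428.
z = (0.42200 − 0.4581)/0.01428 = -0.03610/0.01428 = -2.528.
p-value = P(Z < -2.528) ≈ 0.0057, so at α = 0.05 we reject H₀.

z = -2.528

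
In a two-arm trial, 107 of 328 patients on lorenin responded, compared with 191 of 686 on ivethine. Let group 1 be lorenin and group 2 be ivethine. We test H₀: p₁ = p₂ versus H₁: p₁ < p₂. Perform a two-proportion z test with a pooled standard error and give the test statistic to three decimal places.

p̂₁ = 107/328 ≈ 0.32622, p̂₂ = 191/686 ≈ 0.27843.
Pooled p̂ = (107+191)/(328+686) = 298/1014 = 0.29389.
SE = √(p̂(1−p̂)(1/n₁+1/n₂)) = √(0.29389·0.70611·0.00450651) = √(0.000935176) = 0.03058.
z = (0.32622 − 0.27843)/0.03058 = 0.04779/0.03058 = 1.563.
p-value = P(Z < 1.563) ≈ 0.9410.

z = 1.563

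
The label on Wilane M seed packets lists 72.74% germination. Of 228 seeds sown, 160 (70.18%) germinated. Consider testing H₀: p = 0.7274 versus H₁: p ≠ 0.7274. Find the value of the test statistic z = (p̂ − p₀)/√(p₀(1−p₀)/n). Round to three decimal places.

p̂ = 160/228 ≈ 0.70175.
Under H₀, SE = √(0.7274·0.2726/228) = √(0.00086969) = 0.02949.
z = (0.70175 − 0.7274)/0.02949 = -0.02565/0.02949 = -0.870.
p-value = 2·P(Z > 0.870) ≈ 0.3845.

z = -0.870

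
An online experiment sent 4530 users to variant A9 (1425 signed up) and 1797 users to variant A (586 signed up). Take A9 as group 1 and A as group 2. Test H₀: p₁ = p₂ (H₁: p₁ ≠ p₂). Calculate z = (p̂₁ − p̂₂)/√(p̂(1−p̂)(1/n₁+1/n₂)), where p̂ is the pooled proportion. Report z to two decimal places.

z = -0.89

p̂₁ = 1425/4530 = 0.31457, p̂₂ = 586/1797 = 0.32610.
Pooled p̂ = (1425+586)/(4530+1797) = 2011/6327 = 0.31784.
SE = √(0.216819 × 0.000777234) = 0.01298.
z = (0.31457 − 0.32610)/0.01298 = -0.01153/0.01298 = -0.89.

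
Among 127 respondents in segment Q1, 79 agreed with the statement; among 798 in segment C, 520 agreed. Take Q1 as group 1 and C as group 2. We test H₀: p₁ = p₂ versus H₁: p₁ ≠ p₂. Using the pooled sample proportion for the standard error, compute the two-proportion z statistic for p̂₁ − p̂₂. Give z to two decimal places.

p̂₁ = 79/127 = 0.6220, p̂₂ = 520/798 = 0.6516.
Pooled p̂ = (79+520)/(127+798) = 599/925 = 0.6476.
SE = √(p̂(1−p̂)(1/n₁+1/n₂)) = √(0.6476·0.3524·0.00912715) = √(0.00208303) = 0.0456.
z = (0.6220 − 0.6516)/0.0456 = -0.0296/0.0456 = -0.65.
Two-sided p-value ≈ 2·Φ(−0.648) = 0.5169.

z = -0.65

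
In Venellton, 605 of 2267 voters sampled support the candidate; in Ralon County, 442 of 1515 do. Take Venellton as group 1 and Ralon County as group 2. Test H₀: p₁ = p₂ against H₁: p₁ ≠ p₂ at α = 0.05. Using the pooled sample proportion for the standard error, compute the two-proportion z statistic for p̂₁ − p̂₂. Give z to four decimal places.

p̂₁ = 605/2267 = 0.2668725, p̂₂ = 442/1515 = 0.2917492.
Pooled p̂ = (605+442)/(2267+1515) = 1047/3782 = 0.2768377.
SE = √(p̂(1−p̂)(1/n₁+1/n₂)) = √(0.2768377·0.7231623·0.00110118) = √(0.000220454) = 0.0148477.
z = (0.2668725 − 0.2917492)/0.0148477 = -0.0248767/0.0148477 = -1.6755.
p-value = 2·P(Z > 1.675) ≈ 0.0938, so at α = 0.05 we fail to reject H₀.

z = -1.6755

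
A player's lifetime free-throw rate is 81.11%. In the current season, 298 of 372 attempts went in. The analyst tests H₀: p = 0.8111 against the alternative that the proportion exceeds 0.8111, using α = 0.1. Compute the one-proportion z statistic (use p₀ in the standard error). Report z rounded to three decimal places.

p̂ = 298/372 ≈ 0.80108.
SE = √(p₀(1−p₀)/n) = √(0.15322/372) = 0.02029.
z = (0.80108 − 0.8111)/0.02029 = -0.01002/0.02029 = -0.494.
p-value = P(Z > -0.494) ≈ 0.6893; since p > α = 0.1, fail to reject H₀.

z = -0.494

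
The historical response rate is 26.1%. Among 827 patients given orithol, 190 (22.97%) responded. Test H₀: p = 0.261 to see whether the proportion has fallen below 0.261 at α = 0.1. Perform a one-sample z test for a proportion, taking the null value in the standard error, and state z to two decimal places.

z = -2.05

p̂ = 190/827 = 0.2297.
SE = √(p₀(1−p₀)/n) = √(0.19288/827) = 0.0153.
z = (0.2297 − 0.261)/0.0153 = -0.0313/0.0153 = -2.05.
p-value = P(Z < -2.047) ≈ 0.0204; since p < α = 0.1, reject H₀.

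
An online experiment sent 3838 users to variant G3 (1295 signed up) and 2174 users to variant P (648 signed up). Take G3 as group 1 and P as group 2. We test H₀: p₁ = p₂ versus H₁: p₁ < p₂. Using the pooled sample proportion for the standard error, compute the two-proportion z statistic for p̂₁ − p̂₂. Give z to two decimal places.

p̂₁ = 1295/3838 ≈ 0.337415, p̂₂ = 648/2174 ≈ 0.298068.
Pooled p̂ = (1295+648)/(3838+2174) = 1943/6012 = 0.323187.
SE = √(p̂(1−p̂)(1/n₁+1/n₂)) = √(0.323187·0.676813·0.000720534) = √(0.000157608) = 0.012554.
z = (0.337415 − 0.298068)/0.012554 = 0.039347/0.012554 = 3.13.

z = 3.13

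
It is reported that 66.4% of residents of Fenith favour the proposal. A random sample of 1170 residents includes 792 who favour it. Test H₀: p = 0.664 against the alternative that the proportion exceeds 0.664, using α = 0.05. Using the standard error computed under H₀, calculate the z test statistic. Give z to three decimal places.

z = 0.936

p̂ = 792/1170 ≈ 0.67692.
Standard error under H₀: √(0.664×0.336/1170) = 0.01381.
z = (0.67692 − 0.664)/0.01381 = 0.01292/0.01381 = 0.936.
p-value = P(Z > 0.936) ≈ 0.1747. With α = 0.05, fail to reject H₀.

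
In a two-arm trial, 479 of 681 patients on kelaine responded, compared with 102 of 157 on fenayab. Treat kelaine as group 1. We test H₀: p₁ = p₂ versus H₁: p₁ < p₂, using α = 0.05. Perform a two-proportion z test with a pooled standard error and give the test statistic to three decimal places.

z = 1.315

p̂₁ = 479/681 = 0.703377, p̂₂ = 102/157 = 0.649682.
Pooled p̂ = (479+102)/(681+157) = 581/838 = 0.693317.
SE = √(0.212628 × 0.00783786) = 0.040823.
z = (0.703377 − 0.649682)/0.040823 = 0.053695/0.040823 = 1.315.
p-value = P(Z < 1.315) ≈ 0.9058, so at α = 0.05 we fail to reject H₀.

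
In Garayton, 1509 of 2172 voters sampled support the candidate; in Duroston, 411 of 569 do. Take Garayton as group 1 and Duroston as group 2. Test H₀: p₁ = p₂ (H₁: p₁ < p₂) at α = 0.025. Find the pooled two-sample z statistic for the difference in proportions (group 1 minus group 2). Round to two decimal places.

p̂₁ = 1509/2172 = 0.69475, p̂₂ = 411/569 = 0.72232.
Pooled p̂ = (1509+411)/(2172+569) = 1920/2741 = 0.70047.
SE = √(0.20981 × 0.00221787) = 0.02157.
z = (0.69475 − 0.72232)/0.02157 = -0.02757/0.02157 = -1.28.
p-value = P(Z < -1.278) ≈ 0.1006. With α = 0.025, fail to reject H₀.

z = -1.28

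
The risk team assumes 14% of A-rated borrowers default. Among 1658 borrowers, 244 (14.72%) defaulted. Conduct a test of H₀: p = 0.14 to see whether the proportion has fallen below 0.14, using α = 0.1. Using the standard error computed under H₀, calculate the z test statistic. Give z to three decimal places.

p̂ = 244/1658 = 0.147165.
Under H₀, SE = √(0.14·0.86/1658) = √(7.26176e-05) = 0.008522.
z = (0.147165 − 0.14)/0.008522 = 0.007165/0.008522 = 0.841.
p-value = P(Z < 0.841) ≈ 0.7998, so at α = 0.1 we fail to reject H₀.

z = 0.841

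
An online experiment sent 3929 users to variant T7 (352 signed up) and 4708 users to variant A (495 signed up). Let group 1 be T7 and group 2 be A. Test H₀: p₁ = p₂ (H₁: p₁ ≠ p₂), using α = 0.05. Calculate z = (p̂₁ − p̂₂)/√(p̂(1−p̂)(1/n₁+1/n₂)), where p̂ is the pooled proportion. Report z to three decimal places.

z = -2.420

p̂₁ = 352/3929 = 0.089590, p̂₂ = 495/4708 = 0.105140.
Pooled p̂ = (352+495)/(3929+4708) = 847/8637 = 0.098066.
SE = √(0.0884494 × 0.000466922) = 0.006426.
z = (0.089590 − 0.105140)/0.006426 = -0.015550/0.006426 = -2.420.
Two-sided p-value ≈ 2·Φ(−2.420) = 0.0155, so at α = 0.05 we reject H₀.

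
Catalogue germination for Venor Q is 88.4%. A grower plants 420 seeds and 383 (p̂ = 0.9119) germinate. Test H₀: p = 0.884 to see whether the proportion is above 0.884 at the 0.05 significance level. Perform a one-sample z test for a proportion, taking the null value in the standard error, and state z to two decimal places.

p̂ = 383/420 ≈ 0.9119.
Standard error under H₀: √(0.884×0.116/420) = 0.0156.
z = (0.9119 − 0.884)/0.0156 = 0.0279/0.0156 = 1.79.
p-value = P(Z > 1.786) ≈ 0.0371. With α = 0.05, reject H₀.

z = 1.79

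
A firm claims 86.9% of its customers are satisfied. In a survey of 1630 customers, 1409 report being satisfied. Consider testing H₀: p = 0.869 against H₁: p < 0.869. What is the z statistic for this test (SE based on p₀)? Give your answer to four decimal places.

p̂ = 1409/1630 = 0.864417.
Standard error under H₀: √(0.869×0.131/1630) = 0.008357.
z = (0.864417 − 0.869)/0.008357 = -0.004583/0.008357 = -0.5484.

z = -0.5484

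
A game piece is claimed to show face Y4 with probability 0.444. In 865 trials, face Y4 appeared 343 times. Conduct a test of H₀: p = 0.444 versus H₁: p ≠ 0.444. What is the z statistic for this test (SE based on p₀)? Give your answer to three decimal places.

p̂ = 343/865 = 0.396532.
Under H₀, SE = √(0.444·0.556/865) = √(0.000285392) = 0.016894.
z = (0.396532 − 0.444)/0.016894 = -0.047468/0.016894 = -2.810.
p-value = 2·P(Z > 2.810) ≈ 0.0050.

z = -2.810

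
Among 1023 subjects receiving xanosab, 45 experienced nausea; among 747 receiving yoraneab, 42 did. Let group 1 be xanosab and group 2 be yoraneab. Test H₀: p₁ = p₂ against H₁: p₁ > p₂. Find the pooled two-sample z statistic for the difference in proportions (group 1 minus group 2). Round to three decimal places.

p̂₁ = 45/1023 = 0.04399, p̂₂ = 42/747 = 0.05622.
Pooled p̂ = (45+42)/(1023+747) = 87/1770 = 0.04915.
SE = √(0.0467366 × 0.00231621) = 0.01040.
z = (0.04399 − 0.05622)/0.01040 = -0.01223/0.01040 = -1.176.
p-value = P(Z > -1.176) ≈ 0.8802.

z = -1.176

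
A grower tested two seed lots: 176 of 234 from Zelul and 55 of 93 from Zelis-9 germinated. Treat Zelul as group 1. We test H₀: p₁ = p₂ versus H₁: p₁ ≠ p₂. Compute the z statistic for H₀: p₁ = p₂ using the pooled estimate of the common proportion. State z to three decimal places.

z = 2.879

p̂₁ = 176/234 ≈ 0.752137, p̂₂ = 55/93 ≈ 0.591398.
Pooled p̂ = (176+55)/(234+93) = 231/327 = 0.706422.
SE = √(0.20739 × 0.0150262) = 0.055824.
z = (0.752137 − 0.591398)/0.055824 = 0.160739/0.055824 = 2.879.
Two-sided p-value ≈ 2·Φ(−2.879) = 0.0040.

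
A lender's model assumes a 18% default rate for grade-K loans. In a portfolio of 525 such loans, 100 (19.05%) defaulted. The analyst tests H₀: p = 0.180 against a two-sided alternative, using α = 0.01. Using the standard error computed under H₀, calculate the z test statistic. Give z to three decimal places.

z = 0.625

p̂ = 100/525 = 0.19048.
SE = √(p₀(1−p₀)/n) = √(0.1476/525) = 0.01677.
z = (0.19048 − 0.18)/0.01677 = 0.01048/0.01677 = 0.625.
Two-sided p-value ≈ 2·Φ(−0.625) = 0.5321. With α = 0.01, fail to reject H₀.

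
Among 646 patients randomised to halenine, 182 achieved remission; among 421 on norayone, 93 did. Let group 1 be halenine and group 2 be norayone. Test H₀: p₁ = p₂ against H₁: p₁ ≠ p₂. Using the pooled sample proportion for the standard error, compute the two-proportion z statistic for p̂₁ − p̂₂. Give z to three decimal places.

p̂₁ = 182/646 ≈ 0.28173, p̂₂ = 93/421 ≈ 0.22090.
Pooled p̂ = (182+93)/(646+421) = 275/1067 = 0.25773.
SE = √(0.191306 × 0.00392328) = 0.02740.
z = (0.28173 − 0.22090)/0.02740 = 0.06083/0.02740 = 2.220.
Two-sided p-value ≈ 2·Φ(−2.220) = 0.0264.

z = 2.220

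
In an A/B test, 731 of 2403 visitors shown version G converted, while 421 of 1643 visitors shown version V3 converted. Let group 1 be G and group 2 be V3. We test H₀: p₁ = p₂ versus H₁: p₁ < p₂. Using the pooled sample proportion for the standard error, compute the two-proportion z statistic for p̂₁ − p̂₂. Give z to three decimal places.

z = 3.320

p̂₁ = 731/2403 ≈ 0.304203, p̂₂ = 421/1643 ≈ 0.256239.
Pooled p̂ = (731+421)/(2403+1643) = 1152/4046 = 0.284726.
SE = √(p̂(1−p̂)(1/n₁+1/n₂)) = √(0.284726·0.715274·0.00102479) = √(0.000208705) = 0.014447.
z = (0.304203 − 0.256239)/0.014447 = 0.047964/0.014447 = 3.320.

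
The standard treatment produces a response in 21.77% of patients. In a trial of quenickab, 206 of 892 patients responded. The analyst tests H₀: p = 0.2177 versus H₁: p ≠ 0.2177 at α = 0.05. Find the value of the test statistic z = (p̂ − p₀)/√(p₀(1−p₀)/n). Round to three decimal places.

z = 0.958

p̂ = 206/892 ≈ 0.23094.
Standard error under H₀: √(0.2177×0.7823/892) = 0.01382.
z = (0.23094 − 0.2177)/0.01382 = 0.01324/0.01382 = 0.958.
p-value = 2·P(Z > 0.958) ≈ 0.3379, so at α = 0.05 we fail to reject H₀.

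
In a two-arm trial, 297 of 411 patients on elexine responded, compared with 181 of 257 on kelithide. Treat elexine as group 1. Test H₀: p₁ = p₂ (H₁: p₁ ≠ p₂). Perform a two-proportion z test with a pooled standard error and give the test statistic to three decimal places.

z = 0.511

p̂₁ = 297/411 = 0.72263, p̂₂ = 181/257 = 0.70428.
Pooled p̂ = (297+181)/(411+257) = 478/668 = 0.71557.
SE = √(0.20353 × 0.00632414) = 0.03588.
z = (0.72263 − 0.70428)/0.03588 = 0.01835/0.03588 = 0.511.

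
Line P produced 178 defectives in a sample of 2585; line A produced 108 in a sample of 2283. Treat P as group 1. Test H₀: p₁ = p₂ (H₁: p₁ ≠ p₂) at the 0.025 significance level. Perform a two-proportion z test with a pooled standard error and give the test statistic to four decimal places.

z = 3.1912

p̂₁ = 178/2585 ≈ 0.06885880, p̂₂ = 108/2283 ≈ 0.04730618.
Pooled p̂ = (178+108)/(2585+2283) = 286/4868 = 0.05875103.
SE = √(p̂(1−p̂)(1/n₁+1/n₂)) = √(0.05875103·0.94124897·0.000824867) = √(4.56146e-05) = 0.00675386.
z = (0.06885880 − 0.04730618)/0.00675386 = 0.02155262/0.00675386 = 3.1912.
Two-sided p-value ≈ 2·Φ(−3.191) = 0.0014; since p < α = 0.025, reject H₀.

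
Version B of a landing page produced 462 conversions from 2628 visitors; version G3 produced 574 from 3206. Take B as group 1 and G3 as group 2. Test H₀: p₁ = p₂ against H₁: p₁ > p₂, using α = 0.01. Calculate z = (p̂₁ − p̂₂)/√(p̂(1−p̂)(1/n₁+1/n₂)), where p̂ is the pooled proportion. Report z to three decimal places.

p̂₁ = 462/2628 ≈ 0.17580, p̂₂ = 574/3206 ≈ 0.17904.
Pooled p̂ = (462+574)/(2628+3206) = 1036/5834 = 0.17758.
SE = √(0.146045 × 0.000692433) = 0.01006.
z = (0.17580 − 0.17904)/0.01006 = -0.00324/0.01006 = -0.322.
p-value = P(Z > -0.322) ≈ 0.6264; since p > α = 0.01, fail to reject H₀.

z = -0.322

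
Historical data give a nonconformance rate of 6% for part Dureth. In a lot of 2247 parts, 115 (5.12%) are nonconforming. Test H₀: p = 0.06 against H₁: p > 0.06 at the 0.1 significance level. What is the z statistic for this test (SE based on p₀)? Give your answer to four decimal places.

p̂ = 115/2247 ≈ 0.0511794.
Under H₀, SE = √(0.06·0.94/2247) = √(2.51001e-05) = 0.0050100.
z = (0.0511794 − 0.06)/0.0050100 = -0.0088206/0.0050100 = -1.7606.
p-value = P(Z > -1.761) ≈ 0.9608, so at α = 0.1 we fail to reject H₀.

z = -1.7606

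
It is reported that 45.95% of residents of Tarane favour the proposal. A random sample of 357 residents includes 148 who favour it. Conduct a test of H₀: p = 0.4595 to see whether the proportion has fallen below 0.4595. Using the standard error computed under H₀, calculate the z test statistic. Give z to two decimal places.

p̂ = 148/357 = 0.4146.
SE = √(p₀(1−p₀)/n) = √(0.24836/357) = 0.0264.
z = (0.4146 − 0.4595)/0.0264 = -0.0449/0.0264 = -1.70.

z = -1.70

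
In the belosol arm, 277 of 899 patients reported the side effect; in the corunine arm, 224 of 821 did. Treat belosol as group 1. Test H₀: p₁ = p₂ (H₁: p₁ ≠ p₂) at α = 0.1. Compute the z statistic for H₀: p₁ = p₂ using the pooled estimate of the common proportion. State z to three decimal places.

p̂₁ = 277/899 ≈ 0.30812, p̂₂ = 224/821 ≈ 0.27284.
Pooled p̂ = (277+224)/(899+821) = 501/1720 = 0.29128.
SE = √(0.206436 × 0.00233037) = 0.02193.
z = (0.30812 − 0.27284)/0.02193 = 0.03528/0.02193 = 1.609.
Two-sided p-value ≈ 2·Φ(−1.609) = 0.1077. With α = 0.1, fail to reject H₀.

z = 1.609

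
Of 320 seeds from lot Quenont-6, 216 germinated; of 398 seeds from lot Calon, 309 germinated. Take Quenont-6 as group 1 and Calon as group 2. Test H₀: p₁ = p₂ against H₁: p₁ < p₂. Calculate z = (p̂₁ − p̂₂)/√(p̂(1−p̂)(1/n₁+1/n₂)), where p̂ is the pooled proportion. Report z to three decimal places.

p̂₁ = 216/320 ≈ 0.675000, p̂₂ = 309/398 ≈ 0.776382.
Pooled p̂ = (216+309)/(320+398) = 525/718 = 0.731198.
SE = √(p̂(1−p̂)(1/n₁+1/n₂)) = √(0.731198·0.268802·0.00563756) = √(0.00110805) = 0.033287.
z = (0.675000 − 0.776382)/0.033287 = -0.101382/0.033287 = -3.046.
p-value = P(Z < -3.046) ≈ 0.0012.

z = -3.046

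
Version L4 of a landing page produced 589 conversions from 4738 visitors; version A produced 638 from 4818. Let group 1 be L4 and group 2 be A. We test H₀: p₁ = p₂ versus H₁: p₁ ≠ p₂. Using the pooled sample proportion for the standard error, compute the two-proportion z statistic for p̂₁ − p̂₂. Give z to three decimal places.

z = -1.184

p̂₁ = 589/4738 = 0.124314, p̂₂ = 638/4818 = 0.132420.
Pooled p̂ = (589+638)/(4738+4818) = 1227/9556 = 0.128401.
SE = √(0.111914 × 0.000418615) = 0.006845.
z = (0.124314 − 0.132420)/0.006845 = -0.008106/0.006845 = -1.184.
Two-sided p-value ≈ 2·Φ(−1.184) = 0.2363.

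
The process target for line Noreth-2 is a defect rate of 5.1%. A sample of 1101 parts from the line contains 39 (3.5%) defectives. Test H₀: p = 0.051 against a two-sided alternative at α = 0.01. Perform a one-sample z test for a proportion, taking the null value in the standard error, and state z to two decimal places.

p̂ = 39/1101 ≈ 0.03542.
Standard error under H₀: √(0.051×0.949/1101) = 0.00663.
z = (0.03542 − 0.051)/0.00663 = -0.01558/0.00663 = -2.35.
Two-sided p-value ≈ 2·Φ(−2.350) = 0.0188; since p > α = 0.01, fail to reject H₀.

z = -2.35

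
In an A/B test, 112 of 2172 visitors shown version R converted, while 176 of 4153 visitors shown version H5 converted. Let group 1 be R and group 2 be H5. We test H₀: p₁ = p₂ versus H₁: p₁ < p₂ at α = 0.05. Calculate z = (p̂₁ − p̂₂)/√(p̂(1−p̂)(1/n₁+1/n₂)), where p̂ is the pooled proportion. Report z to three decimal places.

p̂₁ = 112/2172 ≈ 0.051565, p̂₂ = 176/4153 ≈ 0.042379.
Pooled p̂ = (112+176)/(2172+4153) = 288/6325 = 0.045534.
SE = √(p̂(1−p̂)(1/n₁+1/n₂)) = √(0.045534·0.954466·0.000701195) = √(3.04741e-05) = 0.005520.
z = (0.051565 − 0.042379)/0.005520 = 0.009186/0.005520 = 1.664.
p-value = P(Z < 1.664) ≈ 0.9520. With α = 0.05, fail to reject H₀.

z = 1.664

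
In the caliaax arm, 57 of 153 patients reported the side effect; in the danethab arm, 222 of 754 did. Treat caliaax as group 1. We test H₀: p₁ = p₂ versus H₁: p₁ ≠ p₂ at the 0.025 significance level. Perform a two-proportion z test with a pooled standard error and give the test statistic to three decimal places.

z = 1.909

p̂₁ = 57/153 = 0.37255, p̂₂ = 222/754 = 0.29443.
Pooled p̂ = (57+222)/(153+754) = 279/907 = 0.30761.
SE = √(p̂(1−p̂)(1/n₁+1/n₂)) = √(0.30761·0.69239·0.00786221) = √(0.00167453) = 0.04092.
z = (0.37255 − 0.29443)/0.04092 = 0.07812/0.04092 = 1.909.
Two-sided p-value ≈ 2·Φ(−1.909) = 0.0563. With α = 0.025, fail to reject H₀.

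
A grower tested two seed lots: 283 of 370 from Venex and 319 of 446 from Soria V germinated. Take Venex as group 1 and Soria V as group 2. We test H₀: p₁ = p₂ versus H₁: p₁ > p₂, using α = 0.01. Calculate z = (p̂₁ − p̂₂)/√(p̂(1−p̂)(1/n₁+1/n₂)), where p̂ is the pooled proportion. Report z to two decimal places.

z = 1.60

p̂₁ = 283/370 = 0.76486, p̂₂ = 319/446 = 0.71525.
Pooled p̂ = (283+319)/(370+446) = 602/816 = 0.73775.
SE = √(0.193477 × 0.00494486) = 0.03093.
z = (0.76486 − 0.71525)/0.03093 = 0.04961/0.03093 = 1.60.
p-value = P(Z > 1.604) ≈ 0.0543. With α = 0.01, fail to reject H₀.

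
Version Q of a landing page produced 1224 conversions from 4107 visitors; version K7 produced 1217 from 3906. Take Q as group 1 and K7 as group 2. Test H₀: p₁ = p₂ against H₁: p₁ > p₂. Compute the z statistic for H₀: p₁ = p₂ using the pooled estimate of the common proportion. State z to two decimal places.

p̂₁ = 1224/4107 = 0.2980, p̂₂ = 1217/3906 = 0.3116.
Pooled p̂ = (1224+1217)/(4107+3906) = 2441/8013 = 0.3046.
SE = √(p̂(1−p̂)(1/n₁+1/n₂)) = √(0.3046·0.6954·0.000499503) = √(0.00010581) = 0.0103.
z = (0.2980 − 0.3116)/0.0103 = -0.0136/0.0103 = -1.32.
p-value = P(Z > -1.317) ≈ 0.9060.

z = -1.32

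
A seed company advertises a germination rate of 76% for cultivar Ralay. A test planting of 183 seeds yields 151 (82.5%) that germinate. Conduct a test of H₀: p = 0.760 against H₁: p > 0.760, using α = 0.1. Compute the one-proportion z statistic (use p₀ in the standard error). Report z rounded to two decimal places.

p̂ = 151/183 ≈ 0.8251.
Standard error under H₀: √(0.76×0.24/183) = 0.0316.
z = (0.8251 − 0.76)/0.0316 = 0.0651/0.0316 = 2.06.
p-value = P(Z > 2.063) ≈ 0.0195, so at α = 0.1 we reject H₀.

z = 2.06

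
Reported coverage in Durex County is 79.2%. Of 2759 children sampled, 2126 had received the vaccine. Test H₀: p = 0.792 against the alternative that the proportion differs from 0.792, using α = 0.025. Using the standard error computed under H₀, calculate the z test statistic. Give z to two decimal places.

z = -2.77

p̂ = 2126/2759 = 0.77057.
Under H₀, SE = √(0.792·0.208/2759) = √(5.97086e-05) = 0.00773.
z = (0.77057 − 0.792)/0.00773 = -0.02143/0.00773 = -2.77.
Two-sided p-value ≈ 2·Φ(−2.773) = 0.0055; since p < α = 0.025, reject H₀.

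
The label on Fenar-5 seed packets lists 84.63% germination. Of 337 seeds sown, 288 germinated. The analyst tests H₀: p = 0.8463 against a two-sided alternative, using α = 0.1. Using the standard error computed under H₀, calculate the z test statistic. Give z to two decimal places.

z = 0.42

p̂ = 288/337 ≈ 0.8546.
Under H₀, SE = √(0.8463·0.1537/337) = √(0.000385983) = 0.0196.
z = (0.8546 − 0.8463)/0.0196 = 0.0083/0.0196 = 0.42.
p-value = 2·P(Z > 0.422) ≈ 0.6727. With α = 0.1, fail to reject H₀.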